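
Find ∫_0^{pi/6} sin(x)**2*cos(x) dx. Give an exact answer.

Let u = sin(x), so du = cos(x) dx. When x = 0, u = 0; when x = pi/6, u = 1/2.
The integral becomes ∫ u**2 du from 0 to 1/2, with antiderivative u**3/3.
Back in x: F(x) = sin(x)**3/3.
Then F(pi/6) - F(0) = (1/24) - (0) = 1/24.

1/24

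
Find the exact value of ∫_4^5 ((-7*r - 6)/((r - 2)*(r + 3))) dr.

-4*log(3) - 5*log(2) + 3*log(7)

Factor the denominator: r**2 + r - 6 = (r + 3)(r - 2).
Partial fractions: (-7*r - 6)/((r - 2)*(r + 3)) = -3/(r + 3) - 4/(r - 2).
An antiderivative is F(r) = -4*log(r - 2) - 3*log(r + 3).
Then F(5) - F(4) = (-9*log(2) - 4*log(3)) - (-3*log(7) - 4*log(2)) = -4*log(3) - 5*log(2) + 3*log(7).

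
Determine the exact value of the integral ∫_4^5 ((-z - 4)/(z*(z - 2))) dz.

Factor the denominator: z**2 - 2*z = z(z - 2).
Partial fractions: (-z - 4)/(z*(z - 2)) = 2/z - 3/(z - 2).
An antiderivative is F(z) = 2*log(z) - 3*log(z - 2).
Then F(5) - F(4) = (log(25/27)) - (log(2)) = log(25/54).

log(25/54)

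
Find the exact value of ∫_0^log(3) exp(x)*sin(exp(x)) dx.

Let u = exp(x), so du = exp(x) dx. When x = 0, u = 1; when x = log(3), u = 3.
The integral becomes ∫ sin(u) du from 1 to 3, with antiderivative -cos(u).
Back in x: F(x) = -cos(exp(x)).
Then F(log(3)) - F(0) = (-cos(3)) - (-cos(1)) = cos(1) - cos(3).

cos(1) - cos(3)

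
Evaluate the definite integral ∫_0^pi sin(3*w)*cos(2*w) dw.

Use the identity sin(3*w)cos(2*w) = [sin(5*w) + sin(w)]/2.
An antiderivative is F(w) = -cos(w)/2 - cos(5*w)/10.
Then F(pi) - F(0) = (3/5) - (-3/5) = 6/5.

6/5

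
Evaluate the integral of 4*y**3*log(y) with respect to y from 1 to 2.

-15/4 + 16*log(2)

Integrate by parts once (u = ln y, dv = 4*y**3 dy).
An antiderivative is F(y) = y**4*(4*log(y) - 1)/4.
Then F(2) - F(1) = (-4 + 16*log(2)) - (-1/4) = -15/4 + 16*log(2).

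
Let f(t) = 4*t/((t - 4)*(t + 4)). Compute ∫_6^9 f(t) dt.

-4*log(2) + 2*log(13)

Factor the denominator: t**2 - 16 = (t + 4)(t - 4).
Partial fractions: 4*t/((t - 4)*(t + 4)) = 2/(t + 4) + 2/(t - 4).
An antiderivative is F(t) = 2*log(t - 4) + 2*log(t + 4).
Then F(9) - F(6) = (2*log(5) + 2*log(13)) - (4*log(2) + 2*log(5)) = -4*log(2) + 2*log(13).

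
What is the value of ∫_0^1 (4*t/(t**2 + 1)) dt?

log(4)

Let u = t**2 + 1, so du = 2*t dt. When t = 0, u = 1; when t = 1, u = 2.
The integral becomes 2·∫ 1/u du from 1 to 2, with antiderivative 2*log(u).
Back in t: F(t) = 2*log(t**2 + 1).
Then F(1) - F(0) = (log(4)) - (0) = log(4).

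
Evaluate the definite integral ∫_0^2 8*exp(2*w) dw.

Let u = 2*w, so du = 2 dw. When w = 0, u = 0; when w = 2, u = 4.
The integral becomes 4·∫ exp(u) du from 0 to 4, with antiderivative 4*exp(u).
Back in w: F(w) = 4*exp(2*w).
Then F(2) - F(0) = (4*exp(4)) - (4) = -4 + 4*exp(4).

-4 + 4*exp(4)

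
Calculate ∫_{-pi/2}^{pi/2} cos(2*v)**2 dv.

pi/2

Use the identity cos^2(2*v) = (1 + cos(4*v))/2.
An antiderivative is F(v) = v/2 + sin(4*v)/8.
Then F(pi/2) - F(-pi/2) = (pi/4) - (-pi/4) = pi/2.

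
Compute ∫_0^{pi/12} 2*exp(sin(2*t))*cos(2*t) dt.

Let u = sin(2*t), so du = 2*cos(2*t) dt. When t = 0, u = 0; when t = pi/12, u = 1/2.
The integral becomes ∫ exp(u) du from 0 to 1/2, with antiderivative exp(u).
Back in t: F(t) = exp(sin(2*t)).
Then F(pi/12) - F(0) = (exp(1/2)) - (1) = -1 + exp(1/2).

-1 + exp(1/2)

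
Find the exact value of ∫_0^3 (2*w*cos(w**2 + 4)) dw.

sin(13) - sin(4)

Let u = w**2 + 4, so du = 2*w dw. When w = 0, u = 4; when w = 3, u = 13.
The integral becomes ∫ cos(u) du from 4 to 13, with antiderivative sin(u).
Back in w: F(w) = sin(w**2 + 4).
Then F(3) - F(0) = (sin(13)) - (sin(4)) = sin(13) - sin(4).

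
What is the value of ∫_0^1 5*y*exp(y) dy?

Integrate by parts once (u = y, dv = 5*exp(y) dy).
An antiderivative is F(y) = (5*y - 5)*exp(y).
Then F(1) - F(0) = (0) - (-5) = 5.

5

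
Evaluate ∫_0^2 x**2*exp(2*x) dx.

-1/4 + 5*exp(4)/4

Integrate by parts twice (u = x^2, dv = exp(2*x) dx).
An antiderivative is F(x) = (2*x**2 - 2*x + 1)*exp(2*x)/4.
Then F(2) - F(0) = (5*exp(4)/4) - (1/4) = -1/4 + 5*exp(4)/4.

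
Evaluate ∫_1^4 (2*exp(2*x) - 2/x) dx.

An antiderivative is F(x) = exp(2*x) - 2*log(x).
Then F(4) - F(1) = (-log(16) + exp(8)) - (exp(2)) = -exp(2) - log(16) + exp(8).

-exp(2) - log(16) + exp(8)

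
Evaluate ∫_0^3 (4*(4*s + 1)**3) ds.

7140

Let u = 4*s + 1, so du = 4 ds. When s = 0, u = 1; when s = 3, u = 13.
The integral becomes ∫ u**3 du from 1 to 13, with antiderivative u**4/4.
Back in s: F(s) = (4*s + 1)**4/4.
Then F(3) - F(0) = (28561/4) - (1/4) = 7140.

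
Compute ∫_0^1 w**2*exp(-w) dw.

2 - 5*exp(-1)

Integrate by parts twice (u = w^2, dv = exp(-w) dw).
An antiderivative is F(w) = (-w**2 - 2*w - 2)*exp(-w).
Then F(1) - F(0) = (-5*exp(-1)) - (-2) = 2 - 5*exp(-1).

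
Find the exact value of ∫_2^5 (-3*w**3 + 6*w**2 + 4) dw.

-843/4

By the power rule, an antiderivative is F(w) = -3*w**4/4 + 2*w**3 + 4*w.
Then F(5) - F(2) = (-795/4) - (12) = -843/4.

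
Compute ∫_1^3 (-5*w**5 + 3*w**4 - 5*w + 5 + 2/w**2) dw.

-7052/15

By the power rule, an antiderivative is F(w) = -5*w**6/6 + 3*w**5/5 - 5*w**2/2 + 5*w - 2/w.
Then F(3) - F(1) = (-7048/15) - (4/15) = -7052/15.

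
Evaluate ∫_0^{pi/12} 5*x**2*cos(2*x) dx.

-5/8 + 5*pi**2/576 + 5*sqrt(3)*pi/48

Integrate by parts twice (u = x^2, dv = 5*cos(2*x) dx).
An antiderivative is F(x) = 5*x**2*sin(2*x)/2 + 5*x*cos(2*x)/2 - 5*sin(2*x)/4.
Then F(pi/12) - F(0) = (-5/8 + 5*pi**2/576 + 5*sqrt(3)*pi/48) - (0) = -5/8 + 5*pi**2/576 + 5*sqrt(3)*pi/48.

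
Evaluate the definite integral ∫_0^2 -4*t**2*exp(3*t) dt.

Integrate by parts twice (u = t^2, dv = -4*exp(3*t) dt).
An antiderivative is F(t) = (-36*t**2 + 24*t - 8)*exp(3*t)/27.
Then F(2) - F(0) = (-104*exp(6)/27) - (-8/27) = 8/27 - 104*exp(6)/27.

8/27 - 104*exp(6)/27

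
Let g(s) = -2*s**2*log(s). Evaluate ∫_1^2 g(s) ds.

14/9 - 16*log(2)/3

Integrate by parts once (u = ln s, dv = -2*s**2 ds).
An antiderivative is F(s) = -2*s**3*(3*log(s) - 1)/9.
Then F(2) - F(1) = (16/9 - 16*log(2)/3) - (2/9) = 14/9 - 16*log(2)/3.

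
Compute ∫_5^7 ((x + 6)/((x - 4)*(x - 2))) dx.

-4*log(5) + 9*log(3)

Factor the denominator: x**2 - 6*x + 8 = (x - 2)(x - 4).
Partial fractions: (x + 6)/((x - 4)*(x - 2)) = -4/(x - 2) + 5/(x - 4).
An antiderivative is F(x) = 5*log(x - 4) - 4*log(x - 2).
Then F(7) - F(5) = (-4*log(5) + 5*log(3)) - (-log(81)) = -4*log(5) + 9*log(3).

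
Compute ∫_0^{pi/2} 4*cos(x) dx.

4

An antiderivative is F(x) = 4*sin(x).
Then F(pi/2) - F(0) = (4) - (0) = 4.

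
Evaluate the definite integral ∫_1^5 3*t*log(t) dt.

-18 + 75*log(5)/2

Integrate by parts once (u = ln t, dv = 3*t dt).
An antiderivative is F(t) = 3*t**2*(2*log(t) - 1)/4.
Then F(5) - F(1) = (-75/4 + 75*log(5)/2) - (-3/4) = -18 + 75*log(5)/2.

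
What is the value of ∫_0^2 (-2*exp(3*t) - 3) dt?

An antiderivative is F(t) = -2*exp(3*t)/3 - 3*t.
Then F(2) - F(0) = (-2*exp(6)/3 - 6) - (-2/3) = -2*exp(6)/3 - 16/3.

-2*exp(6)/3 - 16/3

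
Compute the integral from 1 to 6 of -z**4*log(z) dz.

311 - 7776*log(6)/5

Integrate by parts once (u = ln z, dv = -z**4 dz).
An antiderivative is F(z) = -z**5*(5*log(z) - 1)/25.
Then F(6) - F(1) = (7776/25 - 7776*log(6)/5) - (1/25) = 311 - 7776*log(6)/5.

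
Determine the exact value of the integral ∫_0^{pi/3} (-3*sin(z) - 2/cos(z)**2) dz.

-2*sqrt(3) - 3/2

An antiderivative is F(z) = 3*cos(z) - 2*tan(z).
Then F(pi/3) - F(0) = (3/2 - 2*sqrt(3)) - (3) = -2*sqrt(3) - 3/2.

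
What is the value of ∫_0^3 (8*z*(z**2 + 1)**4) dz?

399996/5

Let u = z**2 + 1, so du = 2*z dz. When z = 0, u = 1; when z = 3, u = 10.
The integral becomes 4·∫ u**4 du from 1 to 10, with antiderivative 4*u**5/5.
Back in z: F(z) = 4*(z**2 + 1)**5/5.
Then F(3) - F(0) = (80000) - (4/5) = 399996/5.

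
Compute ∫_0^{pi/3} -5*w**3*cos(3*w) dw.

Integrate by parts 3 times (u = w^3, dv = -5*cos(3*w) dw).
An antiderivative is F(w) = -5*w**3*sin(3*w)/3 - 5*w**2*cos(3*w)/3 + 10*w*sin(3*w)/9 + 10*cos(3*w)/27.
Then F(pi/3) - F(0) = (-10/27 + 5*pi**2/27) - (10/27) = -20/27 + 5*pi**2/27.

-20/27 + 5*pi**2/27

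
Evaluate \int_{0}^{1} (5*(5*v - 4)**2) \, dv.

65/3

Let u = 5*v - 4, so du = 5 dv. When v = 0, u = -4; when v = 1, u = 1.
The integral becomes ∫ u**2 du from -4 to 1, with antiderivative u**3/3.
Back in v: F(v) = (5*v - 4)**3/3.
Then F(1) - F(0) = (1/3) - (-64/3) = 65/3.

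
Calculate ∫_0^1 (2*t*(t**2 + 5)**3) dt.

671/4

Let u = t**2 + 5, so du = 2*t dt. When t = 0, u = 5; when t = 1, u = 6.
The integral becomes ∫ u**3 du from 5 to 6, with antiderivative u**4/4.
Back in t: F(t) = (t**2 + 5)**4/4.
Then F(1) - F(0) = (324) - (625/4) = 671/4.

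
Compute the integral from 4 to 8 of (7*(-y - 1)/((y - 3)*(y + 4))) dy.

-4*log(5) - 3*log(3) + 3*log(2)

Factor the denominator: y**2 + y - 12 = (y + 4)(y - 3).
Partial fractions: 7*(-y - 1)/((y - 3)*(y + 4)) = -3/(y + 4) - 4/(y - 3).
An antiderivative is F(y) = -4*log(y - 3) - 3*log(y + 4).
Then F(8) - F(4) = (-4*log(5) - 6*log(2) - 3*log(3)) - (-9*log(2)) = -4*log(5) - 3*log(3) + 3*log(2).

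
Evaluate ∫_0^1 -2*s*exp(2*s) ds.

-exp(2)/2 - 1/2

Integrate by parts once (u = s, dv = -2*exp(2*s) ds).
An antiderivative is F(s) = (-2*s + 1)*exp(2*s)/2.
Then F(1) - F(0) = (-exp(2)/2) - (1/2) = -exp(2)/2 - 1/2.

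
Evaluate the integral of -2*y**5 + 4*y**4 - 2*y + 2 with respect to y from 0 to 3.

By the power rule, an antiderivative is F(y) = -y**6/3 + 4*y**5/5 - y**2 + 2*y.
Then F(3) - F(0) = (-258/5) - (0) = -258/5.

-258/5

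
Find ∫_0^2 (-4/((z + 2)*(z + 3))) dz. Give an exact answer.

Factor the denominator: z**2 + 5*z + 6 = (z + 3)(z + 2).
Partial fractions: -4/((z + 2)*(z + 3)) = 4/(z + 3) - 4/(z + 2).
An antiderivative is F(z) = -4*log(z + 2) + 4*log(z + 3).
Then F(2) - F(0) = (-8*log(2) + 4*log(5)) - (log(81/16)) = -4*log(3) - 4*log(2) + 4*log(5).

-4*log(3) - 4*log(2) + 4*log(5)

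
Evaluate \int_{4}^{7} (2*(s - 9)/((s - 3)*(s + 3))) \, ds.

-4*log(7) + 4*log(5)

Factor the denominator: s**2 - 9 = (s + 3)(s - 3).
Partial fractions: 2*(s - 9)/((s - 3)*(s + 3)) = 4/(s + 3) - 2/(s - 3).
An antiderivative is F(s) = -2*log(s - 3) + 4*log(s + 3).
Then F(7) - F(4) = (4*log(5)) - (4*log(7)) = -4*log(7) + 4*log(5).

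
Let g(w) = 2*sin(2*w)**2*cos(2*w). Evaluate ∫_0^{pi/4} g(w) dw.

1/3

Let u = sin(2*w), so du = 2*cos(2*w) dw. When w = 0, u = 0; when w = pi/4, u = 1.
The integral becomes ∫ u**2 du from 0 to 1, with antiderivative u**3/3.
Back in w: F(w) = sin(2*w)**3/3.
Then F(pi/4) - F(0) = (1/3) - (0) = 1/3.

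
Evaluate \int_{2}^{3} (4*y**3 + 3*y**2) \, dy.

84

By the power rule, an antiderivative is F(y) = y**4 + y**3.
Then F(3) - F(2) = (108) - (24) = 84.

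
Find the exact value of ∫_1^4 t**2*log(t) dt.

-7 + 128*log(2)/3

Integrate by parts once (u = ln t, dv = t**2 dt).
An antiderivative is F(t) = t**3*(3*log(t) - 1)/9.
Then F(4) - F(1) = (-64/9 + 128*log(2)/3) - (-1/9) = -7 + 128*log(2)/3.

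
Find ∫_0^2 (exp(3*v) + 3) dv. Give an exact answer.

An antiderivative is F(v) = exp(3*v)/3 + 3*v.
Then F(2) - F(0) = (6 + exp(6)/3) - (1/3) = 17/3 + exp(6)/3.

17/3 + exp(6)/3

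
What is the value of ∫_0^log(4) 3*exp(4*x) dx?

765/4

Let u = exp(x), so du = exp(x) dx. When x = 0, u = 1; when x = log(4), u = 4.
The integral becomes 3·∫ u**3 du from 1 to 4, with antiderivative 3*u**4/4.
Back in x: F(x) = 3*exp(4*x)/4.
Then F(log(4)) - F(0) = (192) - (3/4) = 765/4.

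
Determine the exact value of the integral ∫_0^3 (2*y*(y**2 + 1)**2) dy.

Let u = y**2 + 1, so du = 2*y dy. When y = 0, u = 1; when y = 3, u = 10.
The integral becomes ∫ u**2 du from 1 to 10, with antiderivative u**3/3.
Back in y: F(y) = (y**2 + 1)**3/3.
Then F(3) - F(0) = (1000/3) - (1/3) = 333.

333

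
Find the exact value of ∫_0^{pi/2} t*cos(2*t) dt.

-1/2

Integrate by parts once (u = t, dv = cos(2*t) dt).
An antiderivative is F(t) = t*sin(2*t)/2 + cos(2*t)/4.
Then F(pi/2) - F(0) = (-1/4) - (1/4) = -1/2.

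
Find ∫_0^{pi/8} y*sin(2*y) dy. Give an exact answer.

sqrt(2)*(4 - pi)/32

Integrate by parts once (u = y, dv = sin(2*y) dy).
An antiderivative is F(y) = -y*cos(2*y)/2 + sin(2*y)/4.
Then F(pi/8) - F(0) = (sqrt(2)*(4 - pi)/32) - (0) = sqrt(2)*(4 - pi)/32.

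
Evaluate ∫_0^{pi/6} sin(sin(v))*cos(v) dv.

Let u = sin(v), so du = cos(v) dv. When v = 0, u = 0; when v = pi/6, u = 1/2.
The integral becomes ∫ sin(u) du from 0 to 1/2, with antiderivative -cos(u).
Back in v: F(v) = -cos(sin(v)).
Then F(pi/6) - F(0) = (-cos(1/2)) - (-1) = 1 - cos(1/2).

1 - cos(1/2)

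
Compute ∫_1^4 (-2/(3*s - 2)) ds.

An antiderivative is F(s) = -2*log(3*s - 2)/3.
Then F(4) - F(1) = (-2*log(10)/3) - (0) = -2*log(10)/3.

-2*log(10)/3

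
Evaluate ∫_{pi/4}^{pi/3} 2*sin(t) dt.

-1 + sqrt(2)

An antiderivative is F(t) = -2*cos(t).
Then F(pi/3) - F(pi/4) = (-1) - (-sqrt(2)) = -1 + sqrt(2).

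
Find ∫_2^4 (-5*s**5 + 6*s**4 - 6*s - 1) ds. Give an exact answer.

By the power rule, an antiderivative is F(s) = -5*s**6/6 + 6*s**5/5 - 3*s**2 - s.
Then F(4) - F(2) = (-33548/15) - (-434/15) = -11038/5.

-11038/5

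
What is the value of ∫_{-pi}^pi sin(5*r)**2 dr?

Use the identity sin^2(5*r) = (1 - cos(10*r))/2.
An antiderivative is F(r) = r/2 - sin(10*r)/20.
Then F(pi) - F(-pi) = (pi/2) - (-pi/2) = pi.

pi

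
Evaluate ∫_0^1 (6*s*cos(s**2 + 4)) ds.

3*sin(5) - 3*sin(4)

Let u = s**2 + 4, so du = 2*s ds. When s = 0, u = 4; when s = 1, u = 5.
The integral becomes 3·∫ cos(u) du from 4 to 5, with antiderivative 3*sin(u).
Back in s: F(s) = 3*sin(s**2 + 4).
Then F(1) - F(0) = (3*sin(5)) - (3*sin(4)) = 3*sin(5) - 3*sin(4).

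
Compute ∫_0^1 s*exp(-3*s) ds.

(-4 + exp(3))*exp(-3)/9

Integrate by parts once (u = s, dv = exp(-3*s) ds).
An antiderivative is F(s) = (-3*s - 1)*exp(-3*s)/9.
Then F(1) - F(0) = (-4*exp(-3)/9) - (-1/9) = (-4 + exp(3))*exp(-3)/9.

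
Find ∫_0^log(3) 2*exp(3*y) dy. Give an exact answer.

Let u = exp(y), so du = exp(y) dy. When y = 0, u = 1; when y = log(3), u = 3.
The integral becomes 2·∫ u**2 du from 1 to 3, with antiderivative 2*u**3/3.
Back in y: F(y) = 2*exp(3*y)/3.
Then F(log(3)) - F(0) = (18) - (2/3) = 52/3.

52/3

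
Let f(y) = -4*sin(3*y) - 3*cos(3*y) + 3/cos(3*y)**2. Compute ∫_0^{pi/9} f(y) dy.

-2/3 + sqrt(3)/2

An antiderivative is F(y) = -sin(3*y) + 4*cos(3*y)/3 + tan(3*y).
Then F(pi/9) - F(0) = (2/3 + sqrt(3)/2) - (4/3) = -2/3 + sqrt(3)/2.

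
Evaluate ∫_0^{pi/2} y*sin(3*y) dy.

Integrate by parts once (u = y, dv = sin(3*y) dy).
An antiderivative is F(y) = -y*cos(3*y)/3 + sin(3*y)/9.
Then F(pi/2) - F(0) = (-1/9) - (0) = -1/9.

-1/9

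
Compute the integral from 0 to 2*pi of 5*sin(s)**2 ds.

Use the identity sin^2(s) = (1 - cos(2*s))/2.
An antiderivative is F(s) = 5*s/2 - 5*sin(2*s)/4.
Then F(2*pi) - F(0) = (5*pi) - (0) = 5*pi.

5*pi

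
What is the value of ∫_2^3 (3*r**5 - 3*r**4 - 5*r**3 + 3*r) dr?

By the power rule, an antiderivative is F(r) = r**6/2 - 3*r**5/5 - 5*r**4/4 + 3*r**2/2.
Then F(3) - F(2) = (2619/20) - (-6/5) = 2643/20.

2643/20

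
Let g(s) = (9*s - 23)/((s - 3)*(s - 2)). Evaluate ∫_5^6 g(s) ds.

Factor the denominator: s**2 - 5*s + 6 = (s - 2)(s - 3).
Partial fractions: (9*s - 23)/((s - 3)*(s - 2)) = 5/(s - 2) + 4/(s - 3).
An antiderivative is F(s) = 4*log(s - 3) + 5*log(s - 2).
Then F(6) - F(5) = (4*log(3) + 10*log(2)) - (4*log(2) + 5*log(3)) = log(64/3).

log(64/3)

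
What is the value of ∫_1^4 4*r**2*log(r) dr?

-28 + 512*log(2)/3

Integrate by parts once (u = ln r, dv = 4*r**2 dr).
An antiderivative is F(r) = 4*r**3*(3*log(r) - 1)/9.
Then F(4) - F(1) = (-256/9 + 512*log(2)/3) - (-4/9) = -28 + 512*log(2)/3.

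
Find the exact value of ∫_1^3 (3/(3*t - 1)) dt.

log(4)

An antiderivative is F(t) = log(3*t - 1).
Then F(3) - F(1) = (log(8)) - (log(2)) = log(4).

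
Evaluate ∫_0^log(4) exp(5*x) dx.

1023/5

Let u = exp(x), so du = exp(x) dx. When x = 0, u = 1; when x = log(4), u = 4.
The integral becomes ∫ u**4 du from 1 to 4, with antiderivative u**5/5.
Back in x: F(x) = exp(5*x)/5.
Then F(log(4)) - F(0) = (1024/5) - (1/5) = 1023/5.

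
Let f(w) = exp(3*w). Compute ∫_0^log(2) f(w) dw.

7/3

Let u = exp(w), so du = exp(w) dw. When w = 0, u = 1; when w = log(2), u = 2.
The integral becomes ∫ u**2 du from 1 to 2, with antiderivative u**3/3.
Back in w: F(w) = exp(3*w)/3.
Then F(log(2)) - F(0) = (8/3) - (1/3) = 7/3.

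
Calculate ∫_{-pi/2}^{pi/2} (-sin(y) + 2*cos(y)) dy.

An antiderivative is F(y) = 2*sin(y) + cos(y).
Then F(pi/2) - F(-pi/2) = (2) - (-2) = 4.

4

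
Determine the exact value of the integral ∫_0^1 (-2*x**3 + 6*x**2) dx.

By the power rule, an antiderivative is F(x) = -x**4/2 + 2*x**3.
Then F(1) - F(0) = (3/2) - (0) = 3/2.

3/2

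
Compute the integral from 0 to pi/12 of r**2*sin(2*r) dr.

-1/4 - sqrt(3)*pi**2/576 + pi/48 + sqrt(3)/8

Integrate by parts twice (u = r^2, dv = sin(2*r) dr).
An antiderivative is F(r) = -r**2*cos(2*r)/2 + r*sin(2*r)/2 + cos(2*r)/4.
Then F(pi/12) - F(0) = (-sqrt(3)*pi**2/576 + pi/48 + sqrt(3)/8) - (1/4) = -1/4 - sqrt(3)*pi**2/576 + pi/48 + sqrt(3)/8.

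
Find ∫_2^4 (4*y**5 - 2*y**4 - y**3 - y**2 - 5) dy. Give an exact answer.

By the power rule, an antiderivative is F(y) = 2*y**6/3 - 2*y**5/5 - y**4/4 - y**3/3 - 5*y.
Then F(4) - F(2) = (33236/15) - (66/5) = 33038/15.

33038/15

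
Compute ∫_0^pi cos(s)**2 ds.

pi/2

Use the identity cos^2(s) = (1 + cos(2*s))/2.
An antiderivative is F(s) = s/2 + sin(2*s)/4.
Then F(pi) - F(0) = (pi/2) - (0) = pi/2.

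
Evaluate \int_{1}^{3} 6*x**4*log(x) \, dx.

Integrate by parts once (u = ln x, dv = 6*x**4 dx).
An antiderivative is F(x) = 6*x**5*(5*log(x) - 1)/25.
Then F(3) - F(1) = (-1458/25 + 1458*log(3)/5) - (-6/25) = -1452/25 + 1458*log(3)/5.

-1452/25 + 1458*log(3)/5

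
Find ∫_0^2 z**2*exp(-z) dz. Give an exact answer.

2 - 10*exp(-2)

Integrate by parts twice (u = z^2, dv = exp(-z) dz).
An antiderivative is F(z) = (-z**2 - 2*z - 2)*exp(-z).
Then F(2) - F(0) = (-10*exp(-2)) - (-2) = 2 - 10*exp(-2).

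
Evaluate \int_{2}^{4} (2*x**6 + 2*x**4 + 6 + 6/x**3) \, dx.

By the power rule, an antiderivative is F(x) = 2*x**7/7 + 2*x**5/5 + 6*x - 3/x**2.
Then F(4) - F(2) = (2864151/560) - (8487/140) = 2830203/560.

2830203/560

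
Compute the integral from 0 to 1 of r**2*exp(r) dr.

-2 + E

Integrate by parts twice (u = r^2, dv = exp(r) dr).
An antiderivative is F(r) = (r**2 - 2*r + 2)*exp(r).
Then F(1) - F(0) = (E) - (2) = -2 + E.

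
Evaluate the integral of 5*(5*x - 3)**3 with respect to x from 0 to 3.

Let u = 5*x - 3, so du = 5 dx. When x = 0, u = -3; when x = 3, u = 12.
The integral becomes ∫ u**3 du from -3 to 12, with antiderivative u**4/4.
Back in x: F(x) = (5*x - 3)**4/4.
Then F(3) - F(0) = (5184) - (81/4) = 20655/4.

20655/4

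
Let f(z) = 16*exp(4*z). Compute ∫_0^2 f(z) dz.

Let u = 4*z, so du = 4 dz. When z = 0, u = 0; when z = 2, u = 8.
The integral becomes 4·∫ exp(u) du from 0 to 8, with antiderivative 4*exp(u).
Back in z: F(z) = 4*exp(4*z).
Then F(2) - F(0) = (4*exp(8)) - (4) = -4 + 4*exp(8).

-4 + 4*exp(8)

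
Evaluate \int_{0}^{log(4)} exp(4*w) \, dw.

Let u = exp(w), so du = exp(w) dw. When w = 0, u = 1; when w = log(4), u = 4.
The integral becomes ∫ u**3 du from 1 to 4, with antiderivative u**4/4.
Back in w: F(w) = exp(4*w)/4.
Then F(log(4)) - F(0) = (64) - (1/4) = 255/4.

255/4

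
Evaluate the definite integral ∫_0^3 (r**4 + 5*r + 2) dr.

By the power rule, an antiderivative is F(r) = r**5/5 + 5*r**2/2 + 2*r.
Then F(3) - F(0) = (771/10) - (0) = 771/10.

771/10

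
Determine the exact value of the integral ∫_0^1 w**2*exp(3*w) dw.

Integrate by parts twice (u = w^2, dv = exp(3*w) dw).
An antiderivative is F(w) = (9*w**2 - 6*w + 2)*exp(3*w)/27.
Then F(1) - F(0) = (5*exp(3)/27) - (2/27) = -2/27 + 5*exp(3)/27.

-2/27 + 5*exp(3)/27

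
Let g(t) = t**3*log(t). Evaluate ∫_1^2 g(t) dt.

Integrate by parts once (u = ln t, dv = t**3 dt).
An antiderivative is F(t) = t**4*(4*log(t) - 1)/16.
Then F(2) - F(1) = (-1 + log(16)) - (-1/16) = -15/16 + log(16).

-15/16 + log(16)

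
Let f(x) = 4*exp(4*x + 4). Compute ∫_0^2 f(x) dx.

-exp(4) + exp(12)

Let u = 4*x + 4, so du = 4 dx. When x = 0, u = 4; when x = 2, u = 12.
The integral becomes ∫ exp(u) du from 4 to 12, with antiderivative exp(u).
Back in x: F(x) = exp(4*x + 4).
Then F(2) - F(0) = (exp(12)) - (exp(4)) = -exp(4) + exp(12).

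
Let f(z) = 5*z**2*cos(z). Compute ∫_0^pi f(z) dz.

-10*pi

Integrate by parts twice (u = z^2, dv = 5*cos(z) dz).
An antiderivative is F(z) = 5*z**2*sin(z) + 10*z*cos(z) - 10*sin(z).
Then F(pi) - F(0) = (-10*pi) - (0) = -10*pi.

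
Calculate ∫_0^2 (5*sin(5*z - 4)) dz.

-cos(6) + cos(4)

Let u = 5*z - 4, so du = 5 dz. When z = 0, u = -4; when z = 2, u = 6.
The integral becomes ∫ sin(u) du from -4 to 6, with antiderivative -cos(u).
Back in z: F(z) = -cos(5*z - 4).
Then F(2) - F(0) = (-cos(6)) - (-cos(4)) = -cos(6) + cos(4).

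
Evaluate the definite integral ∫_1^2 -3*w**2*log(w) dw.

Integrate by parts once (u = ln w, dv = -3*w**2 dw).
An antiderivative is F(w) = -w**3*(3*log(w) - 1)/3.
Then F(2) - F(1) = (8/3 - 8*log(2)) - (1/3) = 7/3 - 8*log(2).

7/3 - 8*log(2)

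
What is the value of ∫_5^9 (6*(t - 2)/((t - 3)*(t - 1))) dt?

Factor the denominator: t**2 - 4*t + 3 = (t - 1)(t - 3).
Partial fractions: 6*(t - 2)/((t - 3)*(t - 1)) = 3/(t - 1) + 3/(t - 3).
An antiderivative is F(t) = 3*log(t - 3) + 3*log(t - 1).
Then F(9) - F(5) = (3*log(3) + 12*log(2)) - (9*log(2)) = 3*log(2) + 3*log(3).

3*log(2) + 3*log(3)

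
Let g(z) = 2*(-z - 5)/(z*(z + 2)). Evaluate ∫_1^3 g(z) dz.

Factor the denominator: z**2 + 2*z = (z + 2)z.
Partial fractions: 2*(-z - 5)/(z*(z + 2)) = 3/(z + 2) - 5/z.
An antiderivative is F(z) = -5*log(z) + 3*log(z + 2).
Then F(3) - F(1) = (-5*log(3) + 3*log(5)) - (log(27)) = -8*log(3) + 3*log(5).

-8*log(3) + 3*log(5)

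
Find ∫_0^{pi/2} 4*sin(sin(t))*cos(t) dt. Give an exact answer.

Let u = sin(t), so du = cos(t) dt. When t = 0, u = 0; when t = pi/2, u = 1.
The integral becomes 4·∫ sin(u) du from 0 to 1, with antiderivative -4*cos(u).
Back in t: F(t) = -4*cos(sin(t)).
Then F(pi/2) - F(0) = (-4*cos(1)) - (-4) = 4 - 4*cos(1).

4 - 4*cos(1)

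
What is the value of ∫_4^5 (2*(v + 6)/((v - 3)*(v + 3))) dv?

Factor the denominator: v**2 - 9 = (v + 3)(v - 3).
Partial fractions: 2*(v + 6)/((v - 3)*(v + 3)) = -1/(v + 3) + 3/(v - 3).
An antiderivative is F(v) = 3*log(v - 3) - log(v + 3).
Then F(5) - F(4) = (0) - (-log(7)) = log(7).

log(7)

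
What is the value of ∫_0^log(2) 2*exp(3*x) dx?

Let u = exp(x), so du = exp(x) dx. When x = 0, u = 1; when x = log(2), u = 2.
The integral becomes 2·∫ u**2 du from 1 to 2, with antiderivative 2*u**3/3.
Back in x: F(x) = 2*exp(3*x)/3.
Then F(log(2)) - F(0) = (16/3) - (2/3) = 14/3.

14/3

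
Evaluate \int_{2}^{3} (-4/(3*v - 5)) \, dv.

-8*log(2)/3

An antiderivative is F(v) = -4*log(3*v - 5)/3.
Then F(3) - F(2) = (-8*log(2)/3) - (0) = -8*log(2)/3.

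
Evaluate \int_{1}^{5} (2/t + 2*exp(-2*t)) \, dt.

-exp(-10) + exp(-2) + 2*log(5)

An antiderivative is F(t) = 2*log(t) - exp(-2*t).
Then F(5) - F(1) = (-exp(-10) + 2*log(5)) - (-exp(-2)) = -exp(-10) + exp(-2) + 2*log(5).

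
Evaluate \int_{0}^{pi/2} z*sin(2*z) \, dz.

pi/4

Integrate by parts once (u = z, dv = sin(2*z) dz).
An antiderivative is F(z) = -z*cos(2*z)/2 + sin(2*z)/4.
Then F(pi/2) - F(0) = (pi/4) - (0) = pi/4.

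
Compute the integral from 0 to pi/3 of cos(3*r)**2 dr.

pi/6

Use the identity cos^2(3*r) = (1 + cos(6*r))/2.
An antiderivative is F(r) = r/2 + sin(6*r)/12.
Then F(pi/3) - F(0) = (pi/6) - (0) = pi/6.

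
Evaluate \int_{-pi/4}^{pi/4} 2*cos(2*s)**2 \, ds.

pi/2

Use the identity cos^2(2*s) = (1 + cos(4*s))/2.
An antiderivative is F(s) = s + sin(4*s)/4.
Then F(pi/4) - F(-pi/4) = (pi/4) - (-pi/4) = pi/2.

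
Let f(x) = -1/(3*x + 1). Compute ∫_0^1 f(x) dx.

An antiderivative is F(x) = -log(3*x + 1)/3.
Then F(1) - F(0) = (-2*log(2)/3) - (0) = -2*log(2)/3.

-2*log(2)/3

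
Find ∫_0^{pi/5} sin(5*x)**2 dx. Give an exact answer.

Use the identity sin^2(5*x) = (1 - cos(10*x))/2.
An antiderivative is F(x) = x/2 - sin(10*x)/20.
Then F(pi/5) - F(0) = (pi/10) - (0) = pi/10.

pi/10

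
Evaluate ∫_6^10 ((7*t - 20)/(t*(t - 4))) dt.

Factor the denominator: t**2 - 4*t = t(t - 4).
Partial fractions: (7*t - 20)/(t*(t - 4)) = 5/t + 2/(t - 4).
An antiderivative is F(t) = 5*log(t) + 2*log(t - 4).
Then F(10) - F(6) = (2*log(3) + 7*log(2) + 5*log(5)) - (7*log(2) + 5*log(3)) = -3*log(3) + 5*log(5).

-3*log(3) + 5*log(5)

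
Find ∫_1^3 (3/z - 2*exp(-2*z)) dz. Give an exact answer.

An antiderivative is F(z) = 3*log(z) + exp(-2*z).
Then F(3) - F(1) = (exp(-6) + 3*log(3)) - (exp(-2)) = -exp(-2) + exp(-6) + 3*log(3).

-exp(-2) + exp(-6) + 3*log(3)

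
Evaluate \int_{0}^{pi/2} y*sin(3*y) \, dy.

Integrate by parts once (u = y, dv = sin(3*y) dy).
An antiderivative is F(y) = -y*cos(3*y)/3 + sin(3*y)/9.
Then F(pi/2) - F(0) = (-1/9) - (0) = -1/9.

-1/9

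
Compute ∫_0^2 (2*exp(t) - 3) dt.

-8 + 2*exp(2)

An antiderivative is F(t) = -3*t + 2*exp(t).
Then F(2) - F(0) = (-6 + 2*exp(2)) - (2) = -8 + 2*exp(2).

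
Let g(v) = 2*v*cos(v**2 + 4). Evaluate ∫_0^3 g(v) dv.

sin(13) - sin(4)

Let u = v**2 + 4, so du = 2*v dv. When v = 0, u = 4; when v = 3, u = 13.
The integral becomes ∫ cos(u) du from 4 to 13, with antiderivative sin(u).
Back in v: F(v) = sin(v**2 + 4).
Then F(3) - F(0) = (sin(13)) - (sin(4)) = sin(13) - sin(4).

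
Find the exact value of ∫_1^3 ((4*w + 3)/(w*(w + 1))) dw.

Factor the denominator: w**2 + w = (w + 1)w.
Partial fractions: (4*w + 3)/(w*(w + 1)) = 1/(w + 1) + 3/w.
An antiderivative is F(w) = 3*log(w) + log(w + 1).
Then F(3) - F(1) = (2*log(2) + 3*log(3)) - (log(2)) = log(54).

log(54)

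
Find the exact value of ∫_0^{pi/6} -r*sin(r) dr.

Integrate by parts once (u = r, dv = -sin(r) dr).
An antiderivative is F(r) = r*cos(r) - sin(r).
Then F(pi/6) - F(0) = (-1/2 + sqrt(3)*pi/12) - (0) = -1/2 + sqrt(3)*pi/12.

-1/2 + sqrt(3)*pi/12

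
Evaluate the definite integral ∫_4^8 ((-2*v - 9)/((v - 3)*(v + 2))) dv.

-log(75)

Factor the denominator: v**2 - v - 6 = (v + 2)(v - 3).
Partial fractions: (-2*v - 9)/((v - 3)*(v + 2)) = 1/(v + 2) - 3/(v - 3).
An antiderivative is F(v) = -3*log(v - 3) + log(v + 2).
Then F(8) - F(4) = (log(2/25)) - (log(6)) = -log(75).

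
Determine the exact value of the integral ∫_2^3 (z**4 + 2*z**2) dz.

By the power rule, an antiderivative is F(z) = z**5/5 + 2*z**3/3.
Then F(3) - F(2) = (333/5) - (176/15) = 823/15.

823/15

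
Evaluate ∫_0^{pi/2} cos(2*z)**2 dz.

Use the identity cos^2(2*z) = (1 + cos(4*z))/2.
An antiderivative is F(z) = z/2 + sin(4*z)/8.
Then F(pi/2) - F(0) = (pi/4) - (0) = pi/4.

pi/4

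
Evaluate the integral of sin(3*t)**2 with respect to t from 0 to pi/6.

pi/12

Use the identity sin^2(3*t) = (1 - cos(6*t))/2.
An antiderivative is F(t) = t/2 - sin(6*t)/12.
Then F(pi/6) - F(0) = (pi/12) - (0) = pi/12.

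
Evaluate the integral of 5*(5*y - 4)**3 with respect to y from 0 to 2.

260

Let u = 5*y - 4, so du = 5 dy. When y = 0, u = -4; when y = 2, u = 6.
The integral becomes ∫ u**3 du from -4 to 6, with antiderivative u**4/4.
Back in y: F(y) = (5*y - 4)**4/4.
Then F(2) - F(0) = (324) - (64) = 260.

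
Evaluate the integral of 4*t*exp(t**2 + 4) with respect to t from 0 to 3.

Let u = t**2 + 4, so du = 2*t dt. When t = 0, u = 4; when t = 3, u = 13.
The integral becomes 2·∫ exp(u) du from 4 to 13, with antiderivative 2*exp(u).
Back in t: F(t) = 2*exp(t**2 + 4).
Then F(3) - F(0) = (2*exp(13)) - (2*exp(4)) = -2*(1 - exp(9))*exp(4).

-2*(1 - exp(9))*exp(4)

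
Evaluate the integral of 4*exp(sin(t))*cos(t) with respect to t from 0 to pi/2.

-4 + 4*E

Let u = sin(t), so du = cos(t) dt. When t = 0, u = 0; when t = pi/2, u = 1.
The integral becomes 4·∫ exp(u) du from 0 to 1, with antiderivative 4*exp(u).
Back in t: F(t) = 4*exp(sin(t)).
Then F(pi/2) - F(0) = (4*E) - (4) = -4 + 4*E.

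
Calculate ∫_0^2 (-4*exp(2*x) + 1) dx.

An antiderivative is F(x) = -2*exp(2*x) + x.
Then F(2) - F(0) = (2 - 2*exp(4)) - (-2) = 4 - 2*exp(4).

4 - 2*exp(4)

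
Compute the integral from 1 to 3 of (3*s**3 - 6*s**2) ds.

By the power rule, an antiderivative is F(s) = 3*s**4/4 - 2*s**3.
Then F(3) - F(1) = (27/4) - (-5/4) = 8.

8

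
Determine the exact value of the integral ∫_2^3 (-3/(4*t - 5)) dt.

An antiderivative is F(t) = -3*log(4*t - 5)/4.
Then F(3) - F(2) = (-3*log(7)/4) - (-3*log(3)/4) = -3*log(7)/4 + 3*log(3)/4.

-3*log(7)/4 + 3*log(3)/4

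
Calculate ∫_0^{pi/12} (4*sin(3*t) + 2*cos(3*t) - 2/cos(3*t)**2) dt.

2/3 - sqrt(2)/3

An antiderivative is F(t) = 2*sin(3*t)/3 - 4*cos(3*t)/3 - 2*tan(3*t)/3.
Then F(pi/12) - F(0) = (-2/3 - sqrt(2)/3) - (-4/3) = 2/3 - sqrt(2)/3.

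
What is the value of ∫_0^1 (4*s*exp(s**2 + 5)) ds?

-2*(1 - exp(1))*exp(5)

Let u = s**2 + 5, so du = 2*s ds. When s = 0, u = 5; when s = 1, u = 6.
The integral becomes 2·∫ exp(u) du from 5 to 6, with antiderivative 2*exp(u).
Back in s: F(s) = 2*exp(s**2 + 5).
Then F(1) - F(0) = (2*exp(6)) - (2*exp(5)) = -2*(1 - exp(1))*exp(5).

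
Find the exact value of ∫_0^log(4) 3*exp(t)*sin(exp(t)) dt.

Let u = exp(t), so du = exp(t) dt. When t = 0, u = 1; when t = log(4), u = 4.
The integral becomes 3·∫ sin(u) du from 1 to 4, with antiderivative -3*cos(u).
Back in t: F(t) = -3*cos(exp(t)).
Then F(log(4)) - F(0) = (-3*cos(4)) - (-3*cos(1)) = 3*cos(1) - 3*cos(4).

3*cos(1) - 3*cos(4)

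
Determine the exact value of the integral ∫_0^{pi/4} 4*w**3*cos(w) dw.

-12*sqrt(2) - 3*sqrt(2)*pi + sqrt(2)*pi**3/32 + 3*sqrt(2)*pi**2/8 + 24

Integrate by parts 3 times (u = w^3, dv = 4*cos(w) dw).
An antiderivative is F(w) = 4*w**3*sin(w) + 12*w**2*cos(w) - 24*w*sin(w) - 24*cos(w).
Then F(pi/4) - F(0) = (sqrt(2)*(-384 - 96*pi + pi**3 + 12*pi**2)/32) - (-24) = -12*sqrt(2) - 3*sqrt(2)*pi + sqrt(2)*pi**3/32 + 3*sqrt(2)*pi**2/8 + 24.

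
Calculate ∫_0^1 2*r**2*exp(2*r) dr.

Integrate by parts twice (u = r^2, dv = 2*exp(2*r) dr).
An antiderivative is F(r) = (2*r**2 - 2*r + 1)*exp(2*r)/2.
Then F(1) - F(0) = (exp(2)/2) - (1/2) = -1/2 + exp(2)/2.

-1/2 + exp(2)/2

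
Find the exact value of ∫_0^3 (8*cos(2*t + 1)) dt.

Let u = 2*t + 1, so du = 2 dt. When t = 0, u = 1; when t = 3, u = 7.
The integral becomes 4·∫ cos(u) du from 1 to 7, with antiderivative 4*sin(u).
Back in t: F(t) = 4*sin(2*t + 1).
Then F(3) - F(0) = (4*sin(7)) - (4*sin(1)) = -4*sin(1) + 4*sin(7).

-4*sin(1) + 4*sin(7)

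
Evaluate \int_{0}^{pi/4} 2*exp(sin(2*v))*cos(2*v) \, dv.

-1 + E

Let u = sin(2*v), so du = 2*cos(2*v) dv. When v = 0, u = 0; when v = pi/4, u = 1.
The integral becomes ∫ exp(u) du from 0 to 1, with antiderivative exp(u).
Back in v: F(v) = exp(sin(2*v)).
Then F(pi/4) - F(0) = (E) - (1) = -1 + E.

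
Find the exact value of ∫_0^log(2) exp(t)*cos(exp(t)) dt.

-sin(1) + sin(2)

Let u = exp(t), so du = exp(t) dt. When t = 0, u = 1; when t = log(2), u = 2.
The integral becomes ∫ cos(u) du from 1 to 2, with antiderivative sin(u).
Back in t: F(t) = sin(exp(t)).
Then F(log(2)) - F(0) = (sin(2)) - (sin(1)) = -sin(1) + sin(2).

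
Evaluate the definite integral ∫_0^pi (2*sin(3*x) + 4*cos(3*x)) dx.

An antiderivative is F(x) = 4*sin(3*x)/3 - 2*cos(3*x)/3.
Then F(pi) - F(0) = (2/3) - (-2/3) = 4/3.

4/3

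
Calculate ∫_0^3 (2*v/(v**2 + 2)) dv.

log(11/2)

Let u = v**2 + 2, so du = 2*v dv. When v = 0, u = 2; when v = 3, u = 11.
The integral becomes ∫ 1/u du from 2 to 11, with antiderivative log(u).
Back in v: F(v) = log(v**2 + 2).
Then F(3) - F(0) = (log(11)) - (log(2)) = log(11/2).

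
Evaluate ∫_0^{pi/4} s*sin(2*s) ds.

1/4

Integrate by parts once (u = s, dv = sin(2*s) ds).
An antiderivative is F(s) = -s*cos(2*s)/2 + sin(2*s)/4.
Then F(pi/4) - F(0) = (1/4) - (0) = 1/4.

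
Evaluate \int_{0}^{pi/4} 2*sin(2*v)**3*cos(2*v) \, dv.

Let u = sin(2*v), so du = 2*cos(2*v) dv. When v = 0, u = 0; when v = pi/4, u = 1.
The integral becomes ∫ u**3 du from 0 to 1, with antiderivative u**4/4.
Back in v: F(v) = sin(2*v)**4/4.
Then F(pi/4) - F(0) = (1/4) - (0) = 1/4.

1/4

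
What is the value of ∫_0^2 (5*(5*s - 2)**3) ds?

1020

Let u = 5*s - 2, so du = 5 ds. When s = 0, u = -2; when s = 2, u = 8.
The integral becomes ∫ u**3 du from -2 to 8, with antiderivative u**4/4.
Back in s: F(s) = (5*s - 2)**4/4.
Then F(2) - F(0) = (1024) - (4) = 1020.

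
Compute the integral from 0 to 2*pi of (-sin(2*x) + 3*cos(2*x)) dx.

An antiderivative is F(x) = 3*sin(2*x)/2 + cos(2*x)/2.
Then F(2*pi) - F(0) = (1/2) - (1/2) = 0.

0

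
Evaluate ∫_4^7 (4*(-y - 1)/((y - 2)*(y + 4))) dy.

-2*log(11) - 2*log(5) + 8*log(2)

Factor the denominator: y**2 + 2*y - 8 = (y + 4)(y - 2).
Partial fractions: 4*(-y - 1)/((y - 2)*(y + 4)) = -2/(y + 4) - 2/(y - 2).
An antiderivative is F(y) = -2*log(y - 2) - 2*log(y + 4).
Then F(7) - F(4) = (-2*log(11) - 2*log(5)) - (-8*log(2)) = -2*log(11) - 2*log(5) + 8*log(2).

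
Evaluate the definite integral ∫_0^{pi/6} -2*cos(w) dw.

-1

An antiderivative is F(w) = -2*sin(w).
Then F(pi/6) - F(0) = (-1) - (0) = -1.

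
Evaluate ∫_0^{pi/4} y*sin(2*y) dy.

1/4

Integrate by parts once (u = y, dv = sin(2*y) dy).
An antiderivative is F(y) = -y*cos(2*y)/2 + sin(2*y)/4.
Then F(pi/4) - F(0) = (1/4) - (0) = 1/4.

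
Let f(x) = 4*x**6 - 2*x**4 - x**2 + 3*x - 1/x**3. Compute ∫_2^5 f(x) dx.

60654873/1400

By the power rule, an antiderivative is F(x) = 4*x**7/7 - 2*x**5/5 - x**3/3 + 3*x**2/2 + 1/(2*x**2).
Then F(5) - F(2) = (22779073/525) - (53593/840) = 60654873/1400.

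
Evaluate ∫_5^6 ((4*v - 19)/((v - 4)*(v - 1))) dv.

-11*log(2) + 5*log(5)

Factor the denominator: v**2 - 5*v + 4 = (v - 1)(v - 4).
Partial fractions: (4*v - 19)/((v - 4)*(v - 1)) = 5/(v - 1) - 1/(v - 4).
An antiderivative is F(v) = -log(v - 4) + 5*log(v - 1).
Then F(6) - F(5) = (-log(2) + 5*log(5)) - (10*log(2)) = -11*log(2) + 5*log(5).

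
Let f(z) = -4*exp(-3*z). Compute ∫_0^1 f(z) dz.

An antiderivative is F(z) = 4*exp(-3*z)/3.
Then F(1) - F(0) = (4*exp(-3)/3) - (4/3) = -4/3 + 4*exp(-3)/3.

-4/3 + 4*exp(-3)/3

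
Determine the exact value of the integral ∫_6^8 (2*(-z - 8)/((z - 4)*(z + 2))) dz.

Factor the denominator: z**2 - 2*z - 8 = (z + 2)(z - 4).
Partial fractions: 2*(-z - 8)/((z - 4)*(z + 2)) = 2/(z + 2) - 4/(z - 4).
An antiderivative is F(z) = -4*log(z - 4) + 2*log(z + 2).
Then F(8) - F(6) = (log(25/64)) - (log(4)) = -8*log(2) + 2*log(5).

-8*log(2) + 2*log(5)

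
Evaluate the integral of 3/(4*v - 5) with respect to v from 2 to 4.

-3*log(3)/4 + 3*log(11)/4

An antiderivative is F(v) = 3*log(4*v - 5)/4.
Then F(4) - F(2) = (3*log(11)/4) - (3*log(3)/4) = -3*log(3)/4 + 3*log(11)/4.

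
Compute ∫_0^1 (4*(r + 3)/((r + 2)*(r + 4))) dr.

-6*log(2) + 2*log(3) + 2*log(5)

Factor the denominator: r**2 + 6*r + 8 = (r + 4)(r + 2).
Partial fractions: 4*(r + 3)/((r + 2)*(r + 4)) = 2/(r + 4) + 2/(r + 2).
An antiderivative is F(r) = 2*log(r + 2) + 2*log(r + 4).
Then F(1) - F(0) = (2*log(3) + 2*log(5)) - (log(64)) = -6*log(2) + 2*log(3) + 2*log(5).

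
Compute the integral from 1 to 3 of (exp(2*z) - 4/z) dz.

An antiderivative is F(z) = exp(2*z)/2 - 4*log(z).
Then F(3) - F(1) = (-log(81) + exp(6)/2) - (exp(2)/2) = -log(81) - exp(2)/2 + exp(6)/2.

-log(81) - exp(2)/2 + exp(6)/2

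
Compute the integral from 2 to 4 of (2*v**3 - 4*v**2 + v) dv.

By the power rule, an antiderivative is F(v) = v**4/2 - 4*v**3/3 + v**2/2.
Then F(4) - F(2) = (152/3) - (-2/3) = 154/3.

154/3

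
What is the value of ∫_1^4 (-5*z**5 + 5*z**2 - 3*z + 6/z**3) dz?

By the power rule, an antiderivative is F(z) = -5*z**6/6 + 5*z**3/3 - 3*z**2/2 - 3/z**2.
Then F(4) - F(1) = (-159881/48) - (-11/3) = -53235/16.

-53235/16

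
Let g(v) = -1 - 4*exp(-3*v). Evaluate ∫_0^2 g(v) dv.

An antiderivative is F(v) = -v + 4*exp(-3*v)/3.
Then F(2) - F(0) = (-2 + 4*exp(-6)/3) - (4/3) = -10/3 + 4*exp(-6)/3.

-10/3 + 4*exp(-6)/3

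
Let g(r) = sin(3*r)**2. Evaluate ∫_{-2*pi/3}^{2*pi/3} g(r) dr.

2*pi/3

Use the identity sin^2(3*r) = (1 - cos(6*r))/2.
An antiderivative is F(r) = r/2 - sin(6*r)/12.
Then F(2*pi/3) - F(-2*pi/3) = (pi/3) - (-pi/3) = 2*pi/3.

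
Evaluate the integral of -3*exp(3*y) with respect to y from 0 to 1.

An antiderivative is F(y) = -exp(3*y).
Then F(1) - F(0) = (-exp(3)) - (-1) = 1 - exp(3).

1 - exp(3)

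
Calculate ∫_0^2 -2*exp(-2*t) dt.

An antiderivative is F(t) = exp(-2*t).
Then F(2) - F(0) = (exp(-4)) - (1) = -1 + exp(-4).

-1 + exp(-4)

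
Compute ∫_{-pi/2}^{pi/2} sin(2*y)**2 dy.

Use the identity sin^2(2*y) = (1 - cos(4*y))/2.
An antiderivative is F(y) = y/2 - sin(4*y)/8.
Then F(pi/2) - F(-pi/2) = (pi/4) - (-pi/4) = pi/2.

pi/2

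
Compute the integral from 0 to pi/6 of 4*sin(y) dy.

4 - 2*sqrt(3)

An antiderivative is F(y) = -4*cos(y).
Then F(pi/6) - F(0) = (-2*sqrt(3)) - (-4) = 4 - 2*sqrt(3).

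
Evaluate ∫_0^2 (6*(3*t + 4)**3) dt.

4872

Let u = 3*t + 4, so du = 3 dt. When t = 0, u = 4; when t = 2, u = 10.
The integral becomes 2·∫ u**3 du from 4 to 10, with antiderivative u**4/2.
Back in t: F(t) = (3*t + 4)**4/2.
Then F(2) - F(0) = (5000) - (128) = 4872.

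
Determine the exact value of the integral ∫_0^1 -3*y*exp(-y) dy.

Integrate by parts once (u = y, dv = -3*exp(-y) dy).
An antiderivative is F(y) = (3*y + 3)*exp(-y).
Then F(1) - F(0) = (6*exp(-1)) - (3) = -3 + 6*exp(-1).

-3 + 6*exp(-1)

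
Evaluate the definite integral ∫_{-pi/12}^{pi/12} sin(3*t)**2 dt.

Use the identity sin^2(3*t) = (1 - cos(6*t))/2.
An antiderivative is F(t) = t/2 - sin(6*t)/12.
Then F(pi/12) - F(-pi/12) = (-1/12 + pi/24) - (1/12 - pi/24) = -1/6 + pi/12.

-1/6 + pi/12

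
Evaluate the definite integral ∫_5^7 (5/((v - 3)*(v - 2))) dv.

Factor the denominator: v**2 - 5*v + 6 = (v - 2)(v - 3).
Partial fractions: 5/((v - 3)*(v - 2)) = -5/(v - 2) + 5/(v - 3).
An antiderivative is F(v) = 5*log(v - 3) - 5*log(v - 2).
Then F(7) - F(5) = (-5*log(5) + 10*log(2)) - (-5*log(3) + 5*log(2)) = -5*log(5) + 5*log(2) + 5*log(3).

-5*log(5) + 5*log(2) + 5*log(3)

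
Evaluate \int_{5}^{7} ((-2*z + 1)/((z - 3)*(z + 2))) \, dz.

log(7/18)

Factor the denominator: z**2 - z - 6 = (z + 2)(z - 3).
Partial fractions: (-2*z + 1)/((z - 3)*(z + 2)) = -1/(z + 2) - 1/(z - 3).
An antiderivative is F(z) = -log(z - 3) - log(z + 2).
Then F(7) - F(5) = (-log(36)) - (-log(14)) = log(7/18).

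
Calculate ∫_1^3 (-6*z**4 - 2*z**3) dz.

By the power rule, an antiderivative is F(z) = -6*z**5/5 - z**4/2.
Then F(3) - F(1) = (-3321/10) - (-17/10) = -1652/5.

-1652/5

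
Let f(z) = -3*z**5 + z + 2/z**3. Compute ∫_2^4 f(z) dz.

-32157/16

By the power rule, an antiderivative is F(z) = -z**6/2 + z**2/2 - 1/z**2.
Then F(4) - F(2) = (-32641/16) - (-121/4) = -32157/16.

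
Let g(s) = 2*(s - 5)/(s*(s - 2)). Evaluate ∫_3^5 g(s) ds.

-8*log(3) + 5*log(5)

Factor the denominator: s**2 - 2*s = s(s - 2).
Partial fractions: 2*(s - 5)/(s*(s - 2)) = 5/s - 3/(s - 2).
An antiderivative is F(s) = 5*log(s) - 3*log(s - 2).
Then F(5) - F(3) = (-3*log(3) + 5*log(5)) - (5*log(3)) = -8*log(3) + 5*log(5).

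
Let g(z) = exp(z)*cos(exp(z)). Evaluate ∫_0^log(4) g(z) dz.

-sin(1) + sin(4)

Let u = exp(z), so du = exp(z) dz. When z = 0, u = 1; when z = log(4), u = 4.
The integral becomes ∫ cos(u) du from 1 to 4, with antiderivative sin(u).
Back in z: F(z) = sin(exp(z)).
Then F(log(4)) - F(0) = (sin(4)) - (sin(1)) = -sin(1) + sin(4).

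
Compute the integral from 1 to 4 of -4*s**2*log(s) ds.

Integrate by parts once (u = ln s, dv = -4*s**2 ds).
An antiderivative is F(s) = -4*s**3*(3*log(s) - 1)/9.
Then F(4) - F(1) = (256/9 - 512*log(2)/3) - (4/9) = 28 - 512*log(2)/3.

28 - 512*log(2)/3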